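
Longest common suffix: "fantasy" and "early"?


Word 1: "fantasy"
Word 2: "early"
Comparing from end:
  Pos -1: 'y' == 'y'
  Pos -2: 's' != 'l' (stop)
LCS = "y" (length 1)


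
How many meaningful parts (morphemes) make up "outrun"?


Word: "outrun"
Morphemes: out- | run
Each morpheme carries meaning
= 2 morphemes


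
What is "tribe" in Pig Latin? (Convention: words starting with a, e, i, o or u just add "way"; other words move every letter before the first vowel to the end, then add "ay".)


Word: "tribe"
Starts with consonant(s) → move to end, add 'ay'
Consonant cluster: "tr"
Pig Latin = "ibetray"


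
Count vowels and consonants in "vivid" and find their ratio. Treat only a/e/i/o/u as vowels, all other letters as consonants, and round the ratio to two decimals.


Word: "vivid"
Vowels (a,e,i,o,u): 2
Consonants: 3
Ratio = 2/3
= 0.67


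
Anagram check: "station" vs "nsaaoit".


Word 1: "station" → sorted: ainostt
Word 2: "nsaaoit" → sorted: aainost
Same letters? ainostt != aainost
Anagram = No


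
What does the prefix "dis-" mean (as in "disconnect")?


Prefix: dis-
Example: disconnect (dis- + connect)
Meaning = not / opposite


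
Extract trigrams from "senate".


Word: "senate" (length 6)
Number of trigrams = 6 - 3 + 1 = 4
  Position 0: "sen"
  Position 1: "ena"
  Position 2: "nat"
  Position 3: "ate"
Trigrams = "sen", "ena", "nat", "ate"


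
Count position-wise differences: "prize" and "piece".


Comparing character by character (same length = 5):
  Pos 0: 'p' vs 'p' =
  Pos 1: 'r' vs 'i' !=
  Pos 2: 'i' vs 'e' !=
  Pos 3: 'z' vs 'c' !=
  Pos 4: 'e' vs 'e' =
Hamming distance = 3


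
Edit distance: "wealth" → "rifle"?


Word 1: "wealth" (length 6)
Word 2: "rifle" (length 5)
One optimal edit sequence (insert/delete/substitute each cost 1):
  1. substitute 'w' -> 'r'  (+1)
  2. substitute 'e' -> 'i'  (+1)
  3. substitute 'a' -> 'f'  (+1)
  4. keep 'l'
  5. delete 't'  (+1)
  6. substitute 'h' -> 'e'  (+1)
Total edit operations: 5
Edit distance = 5


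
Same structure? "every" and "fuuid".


Pattern of "every": [0, 1, 0, 2, 3]
Pattern of "fuuid": [0, 1, 1, 2, 3]
Patterns do not match
Same pattern = No


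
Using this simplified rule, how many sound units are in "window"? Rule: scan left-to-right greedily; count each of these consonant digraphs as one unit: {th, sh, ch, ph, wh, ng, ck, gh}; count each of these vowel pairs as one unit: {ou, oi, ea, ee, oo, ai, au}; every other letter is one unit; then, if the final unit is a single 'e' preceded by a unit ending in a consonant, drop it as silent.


Word: "window" (6 letters)
Left-to-right scan:
  1. 'w' (letter)
  2. 'i' (letter)
  3. 'n' (letter)
  4. 'd' (letter)
  5. 'o' (letter)
  6. 'w' (letter)
Units from scan: 6
Sound units = 6 units


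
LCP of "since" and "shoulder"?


Word 1: "since"
Word 2: "shoulder"
Comparing from start:
  Pos 0: 's' == 's'
  Pos 1: 'i' != 'h' (stop)
LCP = "s" (length 1)


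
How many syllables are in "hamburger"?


Word: "hamburger"
Syllable breakdown: ham | bur | ger
Counting: 3 parts
= 3 syllables


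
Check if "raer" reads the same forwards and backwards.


Word: "raer"
Reversed: "rear"
Forward == Backward? raer != rear
Palindrome = No


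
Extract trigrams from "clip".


Word: "clip" (length 4)
Number of trigrams = 4 - 3 + 1 = 2
  Position 0: "cli"
  Position 1: "lip"
Trigrams = "cli", "lip"


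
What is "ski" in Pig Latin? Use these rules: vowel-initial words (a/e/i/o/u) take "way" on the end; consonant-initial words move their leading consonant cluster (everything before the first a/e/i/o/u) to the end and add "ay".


Word: "ski"
Starts with consonant(s) → move to end, add 'ay'
Consonant cluster: "sk"
Pig Latin = "iskay"


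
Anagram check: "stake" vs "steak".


Word 1: "stake" → sorted: aekst
Word 2: "steak" → sorted: aekst
Same letters? aekst == aekst
Anagram = Yes


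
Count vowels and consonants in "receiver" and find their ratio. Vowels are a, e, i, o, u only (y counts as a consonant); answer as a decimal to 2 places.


Word: "receiver"
Vowels (a,e,i,o,u): 4
Consonants: 4
Ratio = 4/4
= 1.00


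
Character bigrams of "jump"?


Word: "jump" (length 4)
Number of bigrams = 4 - 2 + 1 = 3
  Position 0: "ju"
  Position 1: "um"
  Position 2: "mp"
Bigrams = "ju", "um", "mp"


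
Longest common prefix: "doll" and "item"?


Word 1: "doll"
Word 2: "item"
Comparing from start:
  Pos 0: 'd' != 'i' (stop)
LCP = "" (length 0)


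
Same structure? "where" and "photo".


Pattern of "where": [0, 1, 2, 3, 2]
Pattern of "photo": [0, 1, 2, 3, 2]
Patterns match
Same pattern = Yes


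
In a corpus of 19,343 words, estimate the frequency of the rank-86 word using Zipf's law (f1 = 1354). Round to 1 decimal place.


Zipf's law: f(r) = f(1) / r
f(1) = 1354
f(86) = 1354 / 86
= 15.7 occurrences


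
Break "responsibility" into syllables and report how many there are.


Word: "responsibility"
Syllable breakdown: re | spon | si | bil | i | ty
Counting: 6 parts
= 6 syllables


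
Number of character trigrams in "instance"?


Word: "instance" (length 8)
Number of 3-grams = length - 3 + 1 = 8 - 3 + 1
= 6


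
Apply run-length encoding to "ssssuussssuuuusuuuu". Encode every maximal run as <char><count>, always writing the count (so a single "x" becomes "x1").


String: "ssssuussssuuuusuuuu"
Scanning for consecutive runs:
  's' x 4
  'u' x 2
  's' x 4
  'u' x 4
  's' x 1
  'u' x 4
RLE = "s4u2s4u4s1u4"


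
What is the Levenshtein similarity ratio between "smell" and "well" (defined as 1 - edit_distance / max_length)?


Word 1: "smell" (length 5)
Word 2: "well" (length 4)
One optimal edit sequence:
  1. delete 's'  (+1)
  2. substitute 'm' -> 'w'  (+1)
  3. keep 'e'
  4. keep 'l'
  5. keep 'l'
Edit distance = 2
Max length = max(5, 4) = 5
Similarity = 1 - 2/5
= 0.6000


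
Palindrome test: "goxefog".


Word: "goxefog"
Reversed: "gofexog"
Forward == Backward? goxefog != gofexog
Palindrome = No


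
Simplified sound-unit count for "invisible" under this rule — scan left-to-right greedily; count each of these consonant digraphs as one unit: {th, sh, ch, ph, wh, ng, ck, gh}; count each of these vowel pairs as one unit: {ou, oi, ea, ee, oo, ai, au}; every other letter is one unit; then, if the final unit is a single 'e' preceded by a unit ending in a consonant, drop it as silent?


Word: "invisible" (9 letters)
Left-to-right scan:
  1. 'i' (letter)
  2. 'n' (letter)
  3. 'v' (letter)
  4. 'i' (letter)
  5. 's' (letter)
  6. 'i' (letter)
  7. 'b' (letter)
  8. 'l' (letter)
  9. 'e' (letter)
Units from scan: 9
Final unit is 'e' after a consonant -> drop as silent (-1)
Sound units = 8 units


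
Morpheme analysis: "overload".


Word: "overload"
Morphemes: over- / load
Each morpheme carries meaning
= 2 morphemes


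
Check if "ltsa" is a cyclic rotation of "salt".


Word: "salt", Candidate: "ltsa"
Method: check if candidate is substring of word+word
"saltsalt" contains "ltsa"? Yes
Is rotation = Yes


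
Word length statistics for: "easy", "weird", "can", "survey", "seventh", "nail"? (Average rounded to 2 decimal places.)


Lengths: "easy"=4, "weird"=5, "can"=3, "survey"=6, "seventh"=7, "nail"=4
Sum = 29, Count = 6
Average = 29/6 = 4.83
= avg=4.83, min=3, max=7


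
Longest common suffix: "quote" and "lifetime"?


Word 1: "quote"
Word 2: "lifetime"
Comparing from end:
  Pos -1: 'e' == 'e'
  Pos -2: 't' != 'm' (stop)
LCS = "e" (length 1)


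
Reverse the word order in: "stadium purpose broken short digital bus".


Original: "stadium purpose broken short digital bus"
Words (1..n): stadium | purpose | broken | short | digital | bus
Reversed (n..1): bus | digital | short | broken | purpose | stadium
Result = "bus digital short broken purpose stadium"


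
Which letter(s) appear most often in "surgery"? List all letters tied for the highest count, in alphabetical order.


Word: "surgery"
Letter counts:
  'e': 1
  'g': 1
  'r': 2
  's': 1
  'u': 1
  'y': 1
Maximum count = 2
Most frequent = 'r' (2 times each)


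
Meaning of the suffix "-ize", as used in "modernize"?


Suffix: -ize
Example: modernize (modern + -ize)
Meaning = to make


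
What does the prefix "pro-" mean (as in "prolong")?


Prefix: pro-
Example: prolong (pro- + long)
Meaning = forward / in favor of


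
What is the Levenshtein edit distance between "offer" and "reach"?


Word 1: "offer" (length 5)
Word 2: "reach" (length 5)
One optimal edit sequence (insert/delete/substitute each cost 1):
  1. substitute 'o' -> 'r'  (+1)
  2. substitute 'f' -> 'e'  (+1)
  3. substitute 'f' -> 'a'  (+1)
  4. substitute 'e' -> 'c'  (+1)
  5. substitute 'r' -> 'h'  (+1)
Total edit operations: 5
Edit distance = 5


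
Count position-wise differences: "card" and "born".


Comparing character by character (same length = 4):
  Pos 0: 'c' vs 'b' !=
  Pos 1: 'a' vs 'o' !=
  Pos 2: 'r' vs 'r' =
  Pos 3: 'd' vs 'n' !=
Hamming distance = 3


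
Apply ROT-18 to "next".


Word: "next"
Shift: 18
Each letter → (letter + shift) mod 26:
  'n' (13) + 18 = 5 → 'f'
  'e' (4) + 18 = 22 → 'w'
  'x' (23) + 18 = 15 → 'p'
  't' (19) + 18 = 11 → 'l'
Result = "fwpl"


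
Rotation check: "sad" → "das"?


Word: "sad", Candidate: "das"
Method: check if candidate is substring of word+word
"sadsad" contains "das"? No
Is rotation = No


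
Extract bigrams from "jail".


Word: "jail" (length 4)
Number of bigrams = 4 - 2 + 1 = 3
  Position 0: "ja"
  Position 1: "ai"
  Position 2: "il"
Bigrams = "ja", "ai", "il"


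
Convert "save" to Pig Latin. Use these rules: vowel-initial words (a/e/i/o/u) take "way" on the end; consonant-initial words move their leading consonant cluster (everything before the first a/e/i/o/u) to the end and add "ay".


Word: "save"
Starts with consonant(s) → move to end, add 'ay'
Consonant cluster: "s"
Pig Latin = "avesay"


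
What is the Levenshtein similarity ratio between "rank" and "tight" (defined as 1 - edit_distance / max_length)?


Word 1: "rank" (length 4)
Word 2: "tight" (length 5)
One optimal edit sequence:
  1. insert 't'  (+1)
  2. substitute 'r' -> 'i'  (+1)
  3. substitute 'a' -> 'g'  (+1)
  4. substitute 'n' -> 'h'  (+1)
  5. substitute 'k' -> 't'  (+1)
Edit distance = 5
Max length = max(4, 5) = 5
Similarity = 1 - 5/5
= 0.0000


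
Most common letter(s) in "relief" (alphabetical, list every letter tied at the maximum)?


Word: "relief"
Letter counts:
  'e': 2
  'f': 1
  'i': 1
  'l': 1
  'r': 1
Maximum count = 2
Most frequent = 'e' (2 times each)


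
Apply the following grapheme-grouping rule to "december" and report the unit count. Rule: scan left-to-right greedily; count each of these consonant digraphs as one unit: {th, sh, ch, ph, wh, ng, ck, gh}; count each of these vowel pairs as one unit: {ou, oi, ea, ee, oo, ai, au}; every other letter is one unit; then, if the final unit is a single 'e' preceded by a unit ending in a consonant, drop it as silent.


Word: "december" (8 letters)
Left-to-right scan:
  1. 'd' (letter)
  2. 'e' (letter)
  3. 'c' (letter)
  4. 'e' (letter)
  5. 'm' (letter)
  6. 'b' (letter)
  7. 'e' (letter)
  8. 'r' (letter)
Units from scan: 8
Sound units = 8 units


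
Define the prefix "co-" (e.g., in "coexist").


Prefix: co-
Example: coexist (co- + exist)
Meaning = together


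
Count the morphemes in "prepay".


Word: "prepay"
Morphemes: pre- + pay
Each morpheme carries meaning
= 2 morphemes


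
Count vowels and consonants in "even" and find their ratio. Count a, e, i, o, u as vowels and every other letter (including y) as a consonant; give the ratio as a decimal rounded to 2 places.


Word: "even"
Vowels (a,e,i,o,u): 2
Consonants: 2
Ratio = 2/2
= 1.00


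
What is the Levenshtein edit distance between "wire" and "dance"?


Word 1: "wire" (length 4)
Word 2: "dance" (length 5)
One optimal edit sequence (insert/delete/substitute each cost 1):
  1. insert 'd'  (+1)
  2. substitute 'w' -> 'a'  (+1)
  3. substitute 'i' -> 'n'  (+1)
  4. substitute 'r' -> 'c'  (+1)
  5. keep 'e'
Total edit operations: 4
Edit distance = 4


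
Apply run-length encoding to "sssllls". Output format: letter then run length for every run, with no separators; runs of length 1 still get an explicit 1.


String: "sssllls"
Scanning for consecutive runs:
  's' x 3
  'l' x 3
  's' x 1
RLE = "s3l3s1"


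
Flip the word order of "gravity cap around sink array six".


Original: "gravity cap around sink array six"
Words (1..n): gravity | cap | around | sink | array | six
Reversed (n..1): six | array | sink | around | cap | gravity
Result = "six array sink around cap gravity"


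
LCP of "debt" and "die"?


Word 1: "debt"
Word 2: "die"
Comparing from start:
  Pos 0: 'd' == 'd'
  Pos 1: 'e' != 'i' (stop)
LCP = "d" (length 1)


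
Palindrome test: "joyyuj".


Word: "joyyuj"
Reversed: "juyyoj"
Forward == Backward? joyyuj != juyyoj
Palindrome = No


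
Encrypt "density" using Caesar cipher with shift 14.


Word: "density"
Shift: 14
Each letter → (letter + shift) mod 26:
  'd' (3) + 14 = 17 → 'r'
  'e' (4) + 14 = 18 → 's'
  'n' (13) + 14 = 1 → 'b'
  's' (18) + 14 = 6 → 'g'
  'i' (8) + 14 = 22 → 'w'
  't' (19) + 14 = 7 → 'h'
  'y' (24) + 14 = 12 → 'm'
Result = "rsbgwhm"


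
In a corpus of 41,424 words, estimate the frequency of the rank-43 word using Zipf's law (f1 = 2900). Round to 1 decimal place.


Zipf's law: f(r) = f(1) / r
f(1) = 2900
f(43) = 2900 / 43
= 67.4 occurrences


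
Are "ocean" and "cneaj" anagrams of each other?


Word 1: "ocean" → sorted: aceno
Word 2: "cneaj" → sorted: acejn
Same letters? aceno != acejn
Anagram = No


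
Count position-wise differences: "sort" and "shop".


Comparing character by character (same length = 4):
  Pos 0: 's' vs 's' =
  Pos 1: 'o' vs 'h' !=
  Pos 2: 'r' vs 'o' !=
  Pos 3: 't' vs 'p' !=
Hamming distance = 3


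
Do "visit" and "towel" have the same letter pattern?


Pattern of "visit": [0, 1, 2, 1, 3]
Pattern of "towel": [0, 1, 2, 3, 4]
Patterns do not match
Same pattern = No


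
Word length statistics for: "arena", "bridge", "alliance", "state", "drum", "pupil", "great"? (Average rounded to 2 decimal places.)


Lengths: "arena"=5, "bridge"=6, "alliance"=8, "state"=5, "drum"=4, "pupil"=5, "great"=5
Sum = 38, Count = 7
Average = 38/7 = 5.43
= avg=5.43, min=4, max=8


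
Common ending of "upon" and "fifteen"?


Word 1: "upon"
Word 2: "fifteen"
Comparing from end:
  Pos -1: 'n' == 'n'
  Pos -2: 'o' != 'e' (stop)
LCS = "n" (length 1)


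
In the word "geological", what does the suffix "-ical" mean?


Suffix: -ical
Example: geological (geology + -ical, with a spelling change)
Meaning = relating to


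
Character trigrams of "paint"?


Word: "paint" (length 5)
Number of trigrams = 5 - 3 + 1 = 3
  Position 0: "pai"
  Position 1: "ain"
  Position 2: "int"
Trigrams = "pai", "ain", "int"


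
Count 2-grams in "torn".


Word: "torn" (length 4)
Number of 2-grams = length - 2 + 1 = 4 - 2 + 1
= 3


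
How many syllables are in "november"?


Word: "november"
Syllable breakdown: no / vem / ber
Counting: 3 parts
= 3 syllables


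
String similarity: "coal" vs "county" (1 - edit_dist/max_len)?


Word 1: "coal" (length 4)
Word 2: "county" (length 6)
One optimal edit sequence:
  1. keep 'c'
  2. keep 'o'
  3. insert 'u'  (+1)
  4. insert 'n'  (+1)
  5. substitute 'a' -> 't'  (+1)
  6. substitute 'l' -> 'y'  (+1)
Edit distance = 4
Max length = max(4, 6) = 6
Similarity = 1 - 4/6
= 0.3333


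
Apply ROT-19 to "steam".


Word: "steam"
Shift: 19
Each letter → (letter + shift) mod 26:
  's' (18) + 19 = 11 → 'l'
  't' (19) + 19 = 12 → 'm'
  'e' (4) + 19 = 23 → 'x'
  'a' (0) + 19 = 19 → 't'
  'm' (12) + 19 = 5 → 'f'
Result = "lmxtf"


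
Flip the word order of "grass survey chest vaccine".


Original: "grass survey chest vaccine"
Words (1..n): grass | survey | chest | vaccine
Reversed (n..1): vaccine | chest | survey | grass
Result = "vaccine chest survey grass"


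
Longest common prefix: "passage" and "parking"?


Word 1: "passage"
Word 2: "parking"
Comparing from start:
  Pos 0: 'p' == 'p'
  Pos 1: 'a' == 'a'
  Pos 2: 's' != 'r' (stop)
LCP = "pa" (length 2)


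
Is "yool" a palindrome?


Word: "yool"
Reversed: "looy"
Forward == Backward? yool != looy
Palindrome = No


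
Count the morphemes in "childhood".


Word: "childhood"
Morphemes: child | -hood
Each morpheme carries meaning
= 2 morphemes


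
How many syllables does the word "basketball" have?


Word: "basketball"
Syllable breakdown: bas-ket-ball
Counting: 3 parts
= 3 syllables


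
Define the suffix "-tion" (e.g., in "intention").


Suffix: -tion
Example: intention (intend + -tion, with a spelling change)
Meaning = act or process


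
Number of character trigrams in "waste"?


Word: "waste" (length 5)
Number of 3-grams = length - 3 + 1 = 5 - 3 + 1
= 3


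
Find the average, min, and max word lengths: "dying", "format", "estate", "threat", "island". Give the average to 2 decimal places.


Lengths: "dying"=5, "format"=6, "estate"=6, "threat"=6, "island"=6
Sum = 29, Count = 5
Average = 29/5 = 5.80
= avg=5.80, min=5, max=6


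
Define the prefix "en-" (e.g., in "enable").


Prefix: en-
As in: enable -> en- + able
Meaning = cause to / put into


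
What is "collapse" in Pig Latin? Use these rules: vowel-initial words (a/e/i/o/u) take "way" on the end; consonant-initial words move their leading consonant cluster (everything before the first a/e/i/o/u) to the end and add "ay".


Word: "collapse"
Starts with consonant(s) → move to end, add 'ay'
Consonant cluster: "c"
Pig Latin = "ollapsecay"


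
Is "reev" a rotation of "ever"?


Word: "ever", Candidate: "reev"
Method: check if candidate is substring of word+word
"everever" contains "reev"? No
Is rotation = No


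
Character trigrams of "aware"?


Word: "aware" (length 5)
Number of trigrams = 5 - 3 + 1 = 3
  Position 0: "awa"
  Position 1: "war"
  Position 2: "are"
Trigrams = "awa", "war", "are"


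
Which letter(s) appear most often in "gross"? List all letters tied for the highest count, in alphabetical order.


Word: "gross"
Letter counts:
  'g': 1
  'o': 1
  'r': 1
  's': 2
Maximum count = 2
Most frequent = 's' (2 times each)


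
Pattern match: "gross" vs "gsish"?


Pattern of "gross": [0, 1, 2, 3, 3]
Pattern of "gsish": [0, 1, 2, 1, 3]
Patterns do not match
Same pattern = No


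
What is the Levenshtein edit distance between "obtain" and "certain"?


Word 1: "obtain" (length 6)
Word 2: "certain" (length 7)
One optimal edit sequence (insert/delete/substitute each cost 1):
  1. insert 'c'  (+1)
  2. substitute 'o' -> 'e'  (+1)
  3. substitute 'b' -> 'r'  (+1)
  4. keep 't'
  5. keep 'a'
  6. keep 'i'
  7. keep 'n'
Total edit operations: 3
Edit distance = 3


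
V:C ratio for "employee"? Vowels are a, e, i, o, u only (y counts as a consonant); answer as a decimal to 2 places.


Word: "employee"
Vowels (a,e,i,o,u): 4
Consonants: 4
Ratio = 4/4
= 1.00


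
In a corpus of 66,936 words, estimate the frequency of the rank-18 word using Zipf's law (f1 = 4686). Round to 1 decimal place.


Zipf's law: f(r) = f(1) / r
f(1) = 4686
f(18) = 4686 / 18
= 260.3 occurrences


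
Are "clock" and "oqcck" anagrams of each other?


Word 1: "clock" → sorted: ccklo
Word 2: "oqcck" → sorted: cckoq
Same letters? ccklo != cckoq
Anagram = No


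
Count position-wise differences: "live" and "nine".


Comparing character by character (same length = 4):
  Pos 0: 'l' vs 'n' !=
  Pos 1: 'i' vs 'i' =
  Pos 2: 'v' vs 'n' !=
  Pos 3: 'e' vs 'e' =
Hamming distance = 2


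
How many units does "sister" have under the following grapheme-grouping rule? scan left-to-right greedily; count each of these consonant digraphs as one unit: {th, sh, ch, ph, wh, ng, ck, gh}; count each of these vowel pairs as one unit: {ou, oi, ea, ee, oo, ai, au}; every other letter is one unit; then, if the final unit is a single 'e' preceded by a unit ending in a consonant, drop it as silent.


Word: "sister" (6 letters)
Left-to-right scan:
  1. 's' (letter)
  2. 'i' (letter)
  3. 's' (letter)
  4. 't' (letter)
  5. 'e' (letter)
  6. 'r' (letter)
Units from scan: 6
Sound units = 6 units


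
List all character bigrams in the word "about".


Word: "about" (length 5)
Number of bigrams = 5 - 2 + 1 = 4
  Position 0: "ab"
  Position 1: "bo"
  Position 2: "ou"
  Position 3: "ut"
Bigrams = "ab", "bo", "ou", "ut"


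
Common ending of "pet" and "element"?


Word 1: "pet"
Word 2: "element"
Comparing from end:
  Pos -1: 't' == 't'
  Pos -2: 'e' != 'n' (stop)
LCS = "t" (length 1)


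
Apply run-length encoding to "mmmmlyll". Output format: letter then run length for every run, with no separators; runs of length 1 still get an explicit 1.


String: "mmmmlyll"
Scanning for consecutive runs:
  'm' x 4
  'l' x 1
  'y' x 1
  'l' x 2
RLE = "m4l1y1l2"


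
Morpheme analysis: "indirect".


Word: "indirect"
Morphemes: in- / direct
Each morpheme carries meaning
= 2 morphemes


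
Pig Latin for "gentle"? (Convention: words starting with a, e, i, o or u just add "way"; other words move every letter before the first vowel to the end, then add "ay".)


Word: "gentle"
Starts with consonant(s) → move to end, add 'ay'
Consonant cluster: "g"
Pig Latin = "entlegay"


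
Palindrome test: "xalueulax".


Word: "xalueulax"
Reversed: "xalueulax"
Forward == Backward? xalueulax == xalueulax
Palindrome = Yes


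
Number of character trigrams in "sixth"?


Word: "sixth" (length 5)
Number of 3-grams = length - 3 + 1 = 5 - 3 + 1
= 3


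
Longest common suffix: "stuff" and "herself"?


Word 1: "stuff"
Word 2: "herself"
Comparing from end:
  Pos -1: 'f' == 'f'
  Pos -2: 'f' != 'l' (stop)
LCS = "f" (length 1)


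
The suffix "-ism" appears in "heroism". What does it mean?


Suffix: -ism
Example: heroism = hero + -ism
Meaning = belief / practice


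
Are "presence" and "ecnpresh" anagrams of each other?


Word 1: "presence" → sorted: ceeenprs
Word 2: "ecnpresh" → sorted: ceehnprs
Same letters? ceeenprs != ceehnprs
Anagram = No


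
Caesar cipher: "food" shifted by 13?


Word: "food"
Shift: 13
Each letter → (letter + shift) mod 26:
  'f' (5) + 13 = 18 → 's'
  'o' (14) + 13 = 1 → 'b'
  'o' (14) + 13 = 1 → 'b'
  'd' (3) + 13 = 16 → 'q'
Result = "sbbq"


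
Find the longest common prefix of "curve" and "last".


Word 1: "curve"
Word 2: "last"
Comparing from start:
  Pos 0: 'c' != 'l' (stop)
LCP = "" (length 0)


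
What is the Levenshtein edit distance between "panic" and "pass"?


Word 1: "panic" (length 5)
Word 2: "pass" (length 4)
One optimal edit sequence (insert/delete/substitute each cost 1):
  1. keep 'p'
  2. keep 'a'
  3. delete 'n'  (+1)
  4. substitute 'i' -> 's'  (+1)
  5. substitute 'c' -> 's'  (+1)
Total edit operations: 3
Edit distance = 3


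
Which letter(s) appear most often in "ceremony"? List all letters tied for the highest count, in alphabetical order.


Word: "ceremony"
Letter counts:
  'c': 1
  'e': 2
  'm': 1
  'n': 1
  'o': 1
  'r': 1
  'y': 1
Maximum count = 2
Most frequent = 'e' (2 times each)


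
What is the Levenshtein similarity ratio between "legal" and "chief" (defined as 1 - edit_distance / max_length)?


Word 1: "legal" (length 5)
Word 2: "chief" (length 5)
One optimal edit sequence:
  1. substitute 'l' -> 'c'  (+1)
  2. substitute 'e' -> 'h'  (+1)
  3. substitute 'g' -> 'i'  (+1)
  4. substitute 'a' -> 'e'  (+1)
  5. substitute 'l' -> 'f'  (+1)
Edit distance = 5
Max length = max(5, 5) = 5
Similarity = 1 - 5/5
= 0.0000


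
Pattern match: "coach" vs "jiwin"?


Pattern of "coach": [0, 1, 2, 0, 3]
Pattern of "jiwin": [0, 1, 2, 1, 3]
Patterns do not match
Same pattern = No


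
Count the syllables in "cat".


Word: "cat"
Syllable breakdown: cat
Counting: 1 part
= 1 syllable


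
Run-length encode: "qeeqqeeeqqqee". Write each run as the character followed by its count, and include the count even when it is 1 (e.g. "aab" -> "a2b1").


String: "qeeqqeeeqqqee"
Scanning for consecutive runs:
  'q' x 1
  'e' x 2
  'q' x 2
  'e' x 3
  'q' x 3
  'e' x 2
RLE = "q1e2q2e3q3e2"


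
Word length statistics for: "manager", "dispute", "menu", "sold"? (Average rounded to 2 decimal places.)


Lengths: "manager"=7, "dispute"=7, "menu"=4, "sold"=4
Sum = 22, Count = 4
Average = 22/4 = 5.50
= avg=5.50, min=4, max=7


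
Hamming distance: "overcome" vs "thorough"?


Comparing character by character (same length = 8):
  Pos 0: 'o' vs 't' !=
  Pos 1: 'v' vs 'h' !=
  Pos 2: 'e' vs 'o' !=
  Pos 3: 'r' vs 'r' =
  Pos 4: 'c' vs 'o' !=
  Pos 5: 'o' vs 'u' !=
  Pos 6: 'm' vs 'g' !=
  Pos 7: 'e' vs 'h' !=
Hamming distance = 7


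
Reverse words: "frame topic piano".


Original: "frame topic piano"
Words (1..n): frame | topic | piano
Reversed (n..1): piano | topic | frame
Result = "piano topic frame"


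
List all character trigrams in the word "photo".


Word: "photo" (length 5)
Number of trigrams = 5 - 3 + 1 = 3
  Position 0: "pho"
  Position 1: "hot"
  Position 2: "oto"
Trigrams = "pho", "hot", "oto"


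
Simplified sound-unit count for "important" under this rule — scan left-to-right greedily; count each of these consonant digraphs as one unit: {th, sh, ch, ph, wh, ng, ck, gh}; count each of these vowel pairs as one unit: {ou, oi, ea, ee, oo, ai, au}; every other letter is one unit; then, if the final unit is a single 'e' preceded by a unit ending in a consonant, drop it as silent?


Word: "important" (9 letters)
Left-to-right scan:
  [1] 'i' (letter)
  [2] 'm' (letter)
  [3] 'p' (letter)
  [4] 'o' (letter)
  [5] 'r' (letter)
  [6] 't' (letter)
  [7] 'a' (letter)
  [8] 'n' (letter)
  [9] 't' (letter)
Units from scan: 9
Sound units = 9 units


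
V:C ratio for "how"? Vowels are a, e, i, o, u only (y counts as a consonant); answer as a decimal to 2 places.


Word: "how"
Vowels (a,e,i,o,u): 1
Consonants: 2
Ratio = 1/2
= 0.50


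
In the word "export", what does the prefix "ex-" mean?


Prefix: ex-
As in: export -> ex- + port
Meaning = out / former


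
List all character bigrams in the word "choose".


Word: "choose" (length 6)
Number of bigrams = 6 - 2 + 1 = 5
  Position 0: "ch"
  Position 1: "ho"
  Position 2: "oo"
  Position 3: "os"
  Position 4: "se"
Bigrams = "ch", "ho", "oo", "os", "se"


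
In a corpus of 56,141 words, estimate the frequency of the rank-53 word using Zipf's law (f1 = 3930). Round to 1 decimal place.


Zipf's law: f(r) = f(1) / r
f(1) = 3930
f(53) = 3930 / 53
= 74.2 occurrences


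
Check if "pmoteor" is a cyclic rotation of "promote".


Word: "promote", Candidate: "pmoteor"
Method: check if candidate is substring of word+word
"promotepromote" contains "pmoteor"? No
Is rotation = No


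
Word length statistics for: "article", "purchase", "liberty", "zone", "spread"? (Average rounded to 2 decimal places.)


Lengths: "article"=7, "purchase"=8, "liberty"=7, "zone"=4, "spread"=6
Sum = 32, Count = 5
Average = 32/5 = 6.40
= avg=6.40, min=4, max=8


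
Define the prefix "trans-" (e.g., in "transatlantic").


Prefix: trans-
Example: transatlantic = trans- + atlantic
Meaning = across


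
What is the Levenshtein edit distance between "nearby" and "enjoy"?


Word 1: "nearby" (length 6)
Word 2: "enjoy" (length 5)
One optimal edit sequence (insert/delete/substitute each cost 1):
  1. delete 'n'  (+1)
  2. keep 'e'
  3. substitute 'a' -> 'n'  (+1)
  4. substitute 'r' -> 'j'  (+1)
  5. substitute 'b' -> 'o'  (+1)
  6. keep 'y'
Total edit operations: 4
Edit distance = 4


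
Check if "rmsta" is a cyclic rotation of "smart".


Word: "smart", Candidate: "rmsta"
Method: check if candidate is substring of word+word
"smartsmart" contains "rmsta"? No
Is rotation = No


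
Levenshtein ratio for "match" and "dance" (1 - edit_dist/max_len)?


Word 1: "match" (length 5)
Word 2: "dance" (length 5)
One optimal edit sequence:
  1. substitute 'm' -> 'd'  (+1)
  2. keep 'a'
  3. substitute 't' -> 'n'  (+1)
  4. keep 'c'
  5. substitute 'h' -> 'e'  (+1)
Edit distance = 3
Max length = max(5, 5) = 5
Similarity = 1 - 3/5
= 0.4000


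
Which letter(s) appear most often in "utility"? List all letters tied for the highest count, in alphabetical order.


Word: "utility"
Letter counts:
  'i': 2
  'l': 1
  't': 2
  'u': 1
  'y': 1
Maximum count = 2
Most frequent = 'i', 't' (2 times each)


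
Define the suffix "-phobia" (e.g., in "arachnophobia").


Suffix: -phobia
Example: arachnophobia = arachno- + -phobia
Meaning = fear of


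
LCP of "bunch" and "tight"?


Word 1: "bunch"
Word 2: "tight"
Comparing from start:
  Pos 0: 'b' != 't' (stop)
LCP = "" (length 0)


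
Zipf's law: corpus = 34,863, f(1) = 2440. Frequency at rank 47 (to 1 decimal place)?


Zipf's law: f(r) = f(1) / r
f(1) = 2440
f(47) = 2440 / 47
= 51.9 occurrences


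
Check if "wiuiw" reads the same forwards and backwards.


Word: "wiuiw"
Reversed: "wiuiw"
Forward == Backward? wiuiw == wiuiw
Palindrome = Yes


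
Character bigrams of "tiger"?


Word: "tiger" (length 5)
Number of bigrams = 5 - 2 + 1 = 4
  Position 0: "ti"
  Position 1: "ig"
  Position 2: "ge"
  Position 3: "er"
Bigrams = "ti", "ig", "ge", "er"


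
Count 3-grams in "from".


Word: "from" (length 4)
Number of 3-grams = length - 3 + 1 = 4 - 3 + 1
= 2


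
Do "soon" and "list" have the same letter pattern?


Pattern of "soon": [0, 1, 1, 2]
Pattern of "list": [0, 1, 2, 3]
Patterns do not match
Same pattern = No


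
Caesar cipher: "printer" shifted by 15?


Word: "printer"
Shift: 15
Each letter → (letter + shift) mod 26:
  'p' (15) + 15 = 4 → 'e'
  'r' (17) + 15 = 6 → 'g'
  'i' (8) + 15 = 23 → 'x'
  'n' (13) + 15 = 2 → 'c'
  't' (19) + 15 = 8 → 'i'
  'e' (4) + 15 = 19 → 't'
  'r' (17) + 15 = 6 → 'g'
Result = "egxcitg"


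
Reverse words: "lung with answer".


Original: "lung with answer"
Words (1..n): lung | with | answer
Reversed (n..1): answer | with | lung
Result = "answer with lung"


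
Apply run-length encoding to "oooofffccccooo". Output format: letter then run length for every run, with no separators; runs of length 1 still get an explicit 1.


String: "oooofffccccooo"
Scanning for consecutive runs:
  'o' x 4
  'f' x 3
  'c' x 4
  'o' x 3
RLE = "o4f3c4o3"


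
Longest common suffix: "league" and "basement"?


Word 1: "league"
Word 2: "basement"
Comparing from end:
  Pos -1: 'e' != 't' (stop)
LCS = "" (length 0)


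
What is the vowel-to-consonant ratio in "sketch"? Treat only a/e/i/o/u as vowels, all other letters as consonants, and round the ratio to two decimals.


Word: "sketch"
Vowels (a,e,i,o,u): 1
Consonants: 5
Ratio = 1/5
= 0.20


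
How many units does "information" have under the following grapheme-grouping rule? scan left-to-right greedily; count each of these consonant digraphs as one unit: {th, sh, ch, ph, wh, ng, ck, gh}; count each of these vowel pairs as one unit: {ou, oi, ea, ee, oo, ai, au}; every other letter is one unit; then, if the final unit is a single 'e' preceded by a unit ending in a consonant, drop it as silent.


Word: "information" (11 letters)
Left-to-right scan:
  [1] 'i' (letter)
  [2] 'n' (letter)
  [3] 'f' (letter)
  [4] 'o' (letter)
  [5] 'r' (letter)
  [6] 'm' (letter)
  [7] 'a' (letter)
  [8] 't' (letter)
  [9] 'i' (letter)
  [10] 'o' (letter)
  [11] 'n' (letter)
Units from scan: 11
Sound units = 11 units


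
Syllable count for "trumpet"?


Word: "trumpet"
Syllable breakdown: trum-pet
Counting: 2 parts
= 2 syllables


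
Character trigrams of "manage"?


Word: "manage" (length 6)
Number of trigrams = 6 - 3 + 1 = 4
  Position 0: "man"
  Position 1: "ana"
  Position 2: "nag"
  Position 3: "age"
Trigrams = "man", "ana", "nag", "age"


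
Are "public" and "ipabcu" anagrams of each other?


Word 1: "public" → sorted: bcilpu
Word 2: "ipabcu" → sorted: abcipu
Same letters? bcilpu != abcipu
Anagram = No


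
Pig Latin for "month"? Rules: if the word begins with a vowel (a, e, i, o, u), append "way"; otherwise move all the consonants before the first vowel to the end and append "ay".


Word: "month"
Starts with consonant(s) → move to end, add 'ay'
Consonant cluster: "m"
Pig Latin = "onthmay"


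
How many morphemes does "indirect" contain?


Word: "indirect"
Morphemes: in- | direct
Each morpheme carries meaning
= 2 morphemes


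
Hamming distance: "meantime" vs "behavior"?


Comparing character by character (same length = 8):
  Pos 0: 'm' vs 'b' !=
  Pos 1: 'e' vs 'e' =
  Pos 2: 'a' vs 'h' !=
  Pos 3: 'n' vs 'a' !=
  Pos 4: 't' vs 'v' !=
  Pos 5: 'i' vs 'i' =
  Pos 6: 'm' vs 'o' !=
  Pos 7: 'e' vs 'r' !=
Hamming distance = 6


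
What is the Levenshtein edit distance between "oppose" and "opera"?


Word 1: "oppose" (length 6)
Word 2: "opera" (length 5)
One optimal edit sequence (insert/delete/substitute each cost 1):
  1. keep 'o'
  2. delete 'p'  (+1)
  3. keep 'p'
  4. substitute 'o' -> 'e'  (+1)
  5. substitute 's' -> 'r'  (+1)
  6. substitute 'e' -> 'a'  (+1)
Total edit operations: 4
Edit distance = 4


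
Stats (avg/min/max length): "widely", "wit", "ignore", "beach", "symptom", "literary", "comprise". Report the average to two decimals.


Lengths: "widely"=6, "wit"=3, "ignore"=6, "beach"=5, "symptom"=7, "literary"=8, "comprise"=8
Sum = 43, Count = 7
Average = 43/7 = 6.14
= avg=6.14, min=3, max=8


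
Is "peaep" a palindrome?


Word: "peaep"
Reversed: "peaep"
Forward == Backward? peaep == peaep
Palindrome = Yes


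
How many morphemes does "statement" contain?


Word: "statement"
Morphemes: state + -ment
Each morpheme carries meaning
= 2 morphemes


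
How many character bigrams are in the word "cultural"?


Word: "cultural" (length 8)
Number of 2-grams = length - 2 + 1 = 8 - 2 + 1
= 7


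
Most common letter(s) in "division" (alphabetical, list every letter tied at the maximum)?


Word: "division"
Letter counts:
  'd': 1
  'i': 3
  'n': 1
  'o': 1
  's': 1
  'v': 1
Maximum count = 3
Most frequent = 'i' (3 times each)


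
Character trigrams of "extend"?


Word: "extend" (length 6)
Number of trigrams = 6 - 3 + 1 = 4
  Position 0: "ext"
  Position 1: "xte"
  Position 2: "ten"
  Position 3: "end"
Trigrams = "ext", "xte", "ten", "end"


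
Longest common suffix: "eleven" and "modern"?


Word 1: "eleven"
Word 2: "modern"
Comparing from end:
  Pos -1: 'n' == 'n'
  Pos -2: 'e' != 'r' (stop)
LCS = "n" (length 1)


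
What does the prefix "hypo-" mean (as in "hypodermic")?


Prefix: hypo-
Example: hypodermic (hypo- + dermic)
Meaning = under / below normal


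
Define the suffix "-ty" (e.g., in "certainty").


Suffix: -ty
Example: certainty = certain + -ty
Meaning = quality of


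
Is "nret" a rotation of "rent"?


Word: "rent", Candidate: "nret"
Method: check if candidate is substring of word+word
"rentrent" contains "nret"? No
Is rotation = No


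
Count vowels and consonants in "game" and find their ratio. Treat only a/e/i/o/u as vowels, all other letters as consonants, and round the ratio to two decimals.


Word: "game"
Vowels (a,e,i,o,u): 2
Consonants: 2
Ratio = 2/2
= 1.00


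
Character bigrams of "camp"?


Word: "camp" (length 4)
Number of bigrams = 4 - 2 + 1 = 3
  Position 0: "ca"
  Position 1: "am"
  Position 2: "mp"
Bigrams = "ca", "am", "mp"


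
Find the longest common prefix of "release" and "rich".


Word 1: "release"
Word 2: "rich"
Comparing from start:
  Pos 0: 'r' == 'r'
  Pos 1: 'e' != 'i' (stop)
LCP = "r" (length 1)


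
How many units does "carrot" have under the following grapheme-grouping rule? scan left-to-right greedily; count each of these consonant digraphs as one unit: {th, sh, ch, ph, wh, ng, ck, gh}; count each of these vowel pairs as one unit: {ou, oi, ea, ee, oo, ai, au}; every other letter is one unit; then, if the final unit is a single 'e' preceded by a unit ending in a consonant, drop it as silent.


Word: "carrot" (6 letters)
Left-to-right scan:
  (1) 'c' (letter)
  (2) 'a' (letter)
  (3) 'r' (letter)
  (4) 'r' (letter)
  (5) 'o' (letter)
  (6) 't' (letter)
Units from scan: 6
Sound units = 6 units


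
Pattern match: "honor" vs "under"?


Pattern of "honor": [0, 1, 2, 1, 3]
Pattern of "under": [0, 1, 2, 3, 4]
Patterns do not match
Same pattern = No


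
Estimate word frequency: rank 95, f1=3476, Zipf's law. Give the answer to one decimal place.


Zipf's law: f(r) = f(1) / r
f(1) = 3476
f(95) = 3476 / 95
= 36.6 occurrences


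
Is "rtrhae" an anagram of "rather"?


Word 1: "rather" → sorted: aehrrt
Word 2: "rtrhae" → sorted: aehrrt
Same letters? aehrrt == aehrrt
Anagram = Yes


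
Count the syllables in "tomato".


Word: "tomato"
Syllable breakdown: to / ma / to
Counting: 3 parts
= 3 syllables


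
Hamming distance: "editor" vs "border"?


Comparing character by character (same length = 6):
  Pos 0: 'e' vs 'b' !=
  Pos 1: 'd' vs 'o' !=
  Pos 2: 'i' vs 'r' !=
  Pos 3: 't' vs 'd' !=
  Pos 4: 'o' vs 'e' !=
  Pos 5: 'r' vs 'r' =
Hamming distance = 5


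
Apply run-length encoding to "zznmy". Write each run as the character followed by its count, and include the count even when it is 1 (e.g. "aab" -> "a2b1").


String: "zznmy"
Scanning for consecutive runs:
  'z' x 2
  'n' x 1
  'm' x 1
  'y' x 1
RLE = "z2n1m1y1"


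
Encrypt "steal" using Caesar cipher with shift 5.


Word: "steal"
Shift: 5
Each letter → (letter + shift) mod 26:
  's' (18) + 5 = 23 → 'x'
  't' (19) + 5 = 24 → 'y'
  'e' (4) + 5 = 9 → 'j'
  'a' (0) + 5 = 5 → 'f'
  'l' (11) + 5 = 16 → 'q'
Result = "xyjfq"


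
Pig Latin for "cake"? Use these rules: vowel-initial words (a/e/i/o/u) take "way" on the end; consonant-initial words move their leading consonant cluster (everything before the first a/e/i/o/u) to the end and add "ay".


Word: "cake"
Starts with consonant(s) → move to end, add 'ay'
Consonant cluster: "c"
Pig Latin = "akecay"


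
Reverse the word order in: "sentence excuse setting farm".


Original: "sentence excuse setting farm"
Words (1..n): sentence | excuse | setting | farm
Reversed (n..1): farm | setting | excuse | sentence
Result = "farm setting excuse sentence"


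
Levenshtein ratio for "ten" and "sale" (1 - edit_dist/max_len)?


Word 1: "ten" (length 3)
Word 2: "sale" (length 4)
One optimal edit sequence:
  1. insert 's'  (+1)
  2. substitute 't' -> 'a'  (+1)
  3. substitute 'e' -> 'l'  (+1)
  4. substitute 'n' -> 'e'  (+1)
Edit distance = 4
Max length = max(3, 4) = 4
Similarity = 1 - 4/4
= 0.0000


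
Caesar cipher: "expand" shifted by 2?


Word: "expand"
Shift: 2
Each letter → (letter + shift) mod 26:
  'e' (4) + 2 = 6 → 'g'
  'x' (23) + 2 = 25 → 'z'
  'p' (15) + 2 = 17 → 'r'
  'a' (0) + 2 = 2 → 'c'
  'n' (13) + 2 = 15 → 'p'
  'd' (3) + 2 = 5 → 'f'
Result = "gzrcpf"


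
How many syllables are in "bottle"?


Word: "bottle"
Syllable breakdown: bot · tle
Counting: 2 parts
= 2 syllables


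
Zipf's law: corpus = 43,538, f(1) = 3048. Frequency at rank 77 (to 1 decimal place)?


Zipf's law: f(r) = f(1) / r
f(1) = 3048
f(77) = 3048 / 77
= 39.6 occurrences


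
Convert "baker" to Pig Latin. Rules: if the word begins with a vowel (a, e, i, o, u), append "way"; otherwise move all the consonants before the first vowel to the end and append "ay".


Word: "baker"
Starts with consonant(s) → move to end, add 'ay'
Consonant cluster: "b"
Pig Latin = "akerbay"


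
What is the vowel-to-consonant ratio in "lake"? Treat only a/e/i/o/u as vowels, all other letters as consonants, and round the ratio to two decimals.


Word: "lake"
Vowels (a,e,i,o,u): 2
Consonants: 2
Ratio = 2/2
= 1.00
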